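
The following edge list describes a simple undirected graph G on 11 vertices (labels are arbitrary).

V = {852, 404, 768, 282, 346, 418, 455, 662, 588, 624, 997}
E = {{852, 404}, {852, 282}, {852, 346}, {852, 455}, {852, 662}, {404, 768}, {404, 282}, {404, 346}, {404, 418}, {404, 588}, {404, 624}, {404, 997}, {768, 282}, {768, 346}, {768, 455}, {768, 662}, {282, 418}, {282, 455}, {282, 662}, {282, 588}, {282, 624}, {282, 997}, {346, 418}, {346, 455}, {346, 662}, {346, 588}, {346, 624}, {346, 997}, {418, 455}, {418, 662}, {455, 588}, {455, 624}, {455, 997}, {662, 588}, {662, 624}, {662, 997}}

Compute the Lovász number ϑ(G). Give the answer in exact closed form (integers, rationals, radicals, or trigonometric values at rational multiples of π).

Vertex 768 has 5 neighbors: 404, 282, 346, 455, 662.
Vertex 852 has 5 neighbors: 404, 282, 346, 455, 662.
Vertex 997 has 5 neighbors: 404, 282, 346, 455, 662.
deg(404) = 8; N(404) = {852, 768, 282, 346, 418, 588, 624, 997}.
Complete multipartite on [6, 3, 2]: sandwich collapses at ϑ=6.
= 6.00000000… (decimal).
6 ≤ 6 ≤ 6: collapsed.

6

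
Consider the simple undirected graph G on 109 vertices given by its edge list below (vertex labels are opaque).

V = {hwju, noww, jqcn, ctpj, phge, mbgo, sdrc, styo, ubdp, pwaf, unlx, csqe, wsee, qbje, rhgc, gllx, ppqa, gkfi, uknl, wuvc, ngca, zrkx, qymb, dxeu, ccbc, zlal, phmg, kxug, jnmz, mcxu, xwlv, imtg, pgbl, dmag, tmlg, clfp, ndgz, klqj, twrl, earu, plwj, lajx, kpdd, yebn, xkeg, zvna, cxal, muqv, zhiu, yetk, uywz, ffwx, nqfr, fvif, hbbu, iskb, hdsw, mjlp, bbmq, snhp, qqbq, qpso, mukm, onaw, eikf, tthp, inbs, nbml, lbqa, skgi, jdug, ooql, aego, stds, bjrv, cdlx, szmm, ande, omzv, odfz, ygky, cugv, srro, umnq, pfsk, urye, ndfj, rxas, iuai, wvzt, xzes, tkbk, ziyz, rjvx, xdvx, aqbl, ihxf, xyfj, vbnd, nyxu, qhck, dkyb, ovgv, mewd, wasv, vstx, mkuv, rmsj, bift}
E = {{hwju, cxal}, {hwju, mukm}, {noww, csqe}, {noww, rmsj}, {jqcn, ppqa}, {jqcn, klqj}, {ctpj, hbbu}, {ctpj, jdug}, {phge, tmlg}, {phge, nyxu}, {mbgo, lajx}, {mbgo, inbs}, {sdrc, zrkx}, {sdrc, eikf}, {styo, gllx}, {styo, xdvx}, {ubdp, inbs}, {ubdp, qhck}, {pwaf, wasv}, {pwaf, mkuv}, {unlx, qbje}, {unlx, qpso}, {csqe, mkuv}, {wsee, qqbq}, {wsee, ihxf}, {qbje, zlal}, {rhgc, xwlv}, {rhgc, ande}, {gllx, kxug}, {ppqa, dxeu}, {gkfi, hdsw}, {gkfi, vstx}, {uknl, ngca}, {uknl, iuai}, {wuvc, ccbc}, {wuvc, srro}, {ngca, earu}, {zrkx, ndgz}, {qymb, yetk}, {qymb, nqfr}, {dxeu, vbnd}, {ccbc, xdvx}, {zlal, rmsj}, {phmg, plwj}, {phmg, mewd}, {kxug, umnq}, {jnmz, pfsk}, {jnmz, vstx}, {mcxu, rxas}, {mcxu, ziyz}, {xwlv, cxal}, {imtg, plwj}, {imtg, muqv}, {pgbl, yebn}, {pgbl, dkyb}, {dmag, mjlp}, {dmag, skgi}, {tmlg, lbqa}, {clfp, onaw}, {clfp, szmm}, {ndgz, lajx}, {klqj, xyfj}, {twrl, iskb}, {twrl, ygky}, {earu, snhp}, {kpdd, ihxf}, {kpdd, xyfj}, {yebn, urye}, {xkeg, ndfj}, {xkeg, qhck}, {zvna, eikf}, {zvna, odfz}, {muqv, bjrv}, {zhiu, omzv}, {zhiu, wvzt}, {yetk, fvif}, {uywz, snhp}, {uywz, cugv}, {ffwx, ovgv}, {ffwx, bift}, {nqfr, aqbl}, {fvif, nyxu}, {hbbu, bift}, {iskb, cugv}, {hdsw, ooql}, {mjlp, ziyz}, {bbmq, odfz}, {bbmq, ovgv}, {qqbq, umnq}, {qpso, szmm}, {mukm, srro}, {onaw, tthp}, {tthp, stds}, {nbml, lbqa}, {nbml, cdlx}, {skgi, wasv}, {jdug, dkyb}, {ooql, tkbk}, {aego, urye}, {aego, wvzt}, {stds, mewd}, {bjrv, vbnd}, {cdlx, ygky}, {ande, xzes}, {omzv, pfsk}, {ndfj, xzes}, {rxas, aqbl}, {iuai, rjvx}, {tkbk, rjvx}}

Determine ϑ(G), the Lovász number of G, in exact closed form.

N(noww) = {csqe, rmsj}, |N(noww)| = 2.
deg(hwju) = 2; N(hwju) = {cxal, mukm}.
deg(mkuv) = 2; N(mkuv) = {pwaf, csqe}.
Vertex phge has 2 neighbors: tmlg, nyxu.
2-regular, N=109; the odd cycle C_{109}.
Distinct eigenvalues (to 4 d.p.): [2.0, 1.9967, 1.9867, 1.9702, 1.9471, 1.9175, 1.8816, 1.8394, 1.7911, 1.7368, 1.6768, 1.6112, 1.5403, 1.4642, 1.3833, 1.2978, 1.208, 1.1141, 1.0166, 0.9157, 0.8117, 0.7051, 0.5961, 0.4851, 0.3725, 0.2587, 0.144, 0.0288, -0.0864, -0.2014, -0.3157, -0.429, -0.5408, -0.6508, -0.7587, -0.8641, -0.9665, -1.0658, -1.1615, -1.2534, -1.3411, -1.4244, -1.5029, -1.5764, -1.6447, -1.7075, -1.7647, -1.816, -1.8612, -1.9003, -1.9331, -1.9594, -1.9793, -1.9925, -1.9992].
ϑ = −N·λ_min/(λ_max−λ_min) = −109·(-2*cos(pi/109))/(2−(-2*cos(pi/109))) = 109*cos(pi/109)/(cos(pi/109) + 1).
Numerically 54.488680.
Lovász sandwich 54 ≤ 109*cos(pi/109)/(cos(pi/109) + 1) ≤ 55: both strict.

109*cos(pi/109)/(cos(pi/109) + 1)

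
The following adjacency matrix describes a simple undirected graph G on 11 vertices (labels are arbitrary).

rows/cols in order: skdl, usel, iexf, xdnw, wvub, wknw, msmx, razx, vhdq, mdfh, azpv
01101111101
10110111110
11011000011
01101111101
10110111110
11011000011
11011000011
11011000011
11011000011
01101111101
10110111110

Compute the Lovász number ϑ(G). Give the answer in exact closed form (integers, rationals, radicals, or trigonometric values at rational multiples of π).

5

N(mdfh) = {usel, iexf, wvub, wknw, msmx, razx, vhdq, azpv}, |N(mdfh)| = 8.
Vertex skdl has 8 neighbors: usel, iexf, wvub, wknw, msmx, razx, vhdq, azpv.
Vertex xdnw has 8 neighbors: usel, iexf, wvub, wknw, msmx, razx, vhdq, azpv.
deg(wknw) = 6; N(wknw) = {skdl, usel, xdnw, wvub, mdfh, azpv}.
Complete 3-partite, parts [5, 3, 3]: perfect, ϑ = α = 5.
Numerically 5.0000000.
α=5, χ(Ḡ)=5; ϑ=5 lies between (collapsed).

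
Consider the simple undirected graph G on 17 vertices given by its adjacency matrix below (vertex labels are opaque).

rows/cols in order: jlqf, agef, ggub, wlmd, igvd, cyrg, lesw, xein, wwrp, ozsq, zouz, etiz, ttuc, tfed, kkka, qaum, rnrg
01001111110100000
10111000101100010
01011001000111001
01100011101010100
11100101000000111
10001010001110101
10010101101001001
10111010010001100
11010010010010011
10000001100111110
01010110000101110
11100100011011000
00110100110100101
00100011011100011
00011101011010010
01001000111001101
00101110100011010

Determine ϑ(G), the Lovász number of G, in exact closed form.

sqrt(17)

N(agef) = {jlqf, ggub, wlmd, igvd, wwrp, zouz, etiz, qaum}, |N(agef)| = 8.
deg(igvd) = 8; N(igvd) = {jlqf, agef, ggub, cyrg, xein, kkka, qaum, rnrg}.
deg(ozsq) = 8; N(ozsq) = {jlqf, xein, wwrp, etiz, ttuc, tfed, kkka, qaum}.
Vertex lesw has 8 neighbors: jlqf, wlmd, cyrg, xein, wwrp, zouz, tfed, rnrg.
deg(v) = 8 for all v (|V|=17); strongly regular (17,8,3,4).
The 3 distinct eigenvalues: [8.0, 1.56155, -2.56155].
Lovász (edge-transitive): ϑ = −17·(-sqrt(17)/2 - 1/2)/((8)−(-sqrt(17)/2 - 1/2)) = sqrt(17).
= 4.1231… (decimal).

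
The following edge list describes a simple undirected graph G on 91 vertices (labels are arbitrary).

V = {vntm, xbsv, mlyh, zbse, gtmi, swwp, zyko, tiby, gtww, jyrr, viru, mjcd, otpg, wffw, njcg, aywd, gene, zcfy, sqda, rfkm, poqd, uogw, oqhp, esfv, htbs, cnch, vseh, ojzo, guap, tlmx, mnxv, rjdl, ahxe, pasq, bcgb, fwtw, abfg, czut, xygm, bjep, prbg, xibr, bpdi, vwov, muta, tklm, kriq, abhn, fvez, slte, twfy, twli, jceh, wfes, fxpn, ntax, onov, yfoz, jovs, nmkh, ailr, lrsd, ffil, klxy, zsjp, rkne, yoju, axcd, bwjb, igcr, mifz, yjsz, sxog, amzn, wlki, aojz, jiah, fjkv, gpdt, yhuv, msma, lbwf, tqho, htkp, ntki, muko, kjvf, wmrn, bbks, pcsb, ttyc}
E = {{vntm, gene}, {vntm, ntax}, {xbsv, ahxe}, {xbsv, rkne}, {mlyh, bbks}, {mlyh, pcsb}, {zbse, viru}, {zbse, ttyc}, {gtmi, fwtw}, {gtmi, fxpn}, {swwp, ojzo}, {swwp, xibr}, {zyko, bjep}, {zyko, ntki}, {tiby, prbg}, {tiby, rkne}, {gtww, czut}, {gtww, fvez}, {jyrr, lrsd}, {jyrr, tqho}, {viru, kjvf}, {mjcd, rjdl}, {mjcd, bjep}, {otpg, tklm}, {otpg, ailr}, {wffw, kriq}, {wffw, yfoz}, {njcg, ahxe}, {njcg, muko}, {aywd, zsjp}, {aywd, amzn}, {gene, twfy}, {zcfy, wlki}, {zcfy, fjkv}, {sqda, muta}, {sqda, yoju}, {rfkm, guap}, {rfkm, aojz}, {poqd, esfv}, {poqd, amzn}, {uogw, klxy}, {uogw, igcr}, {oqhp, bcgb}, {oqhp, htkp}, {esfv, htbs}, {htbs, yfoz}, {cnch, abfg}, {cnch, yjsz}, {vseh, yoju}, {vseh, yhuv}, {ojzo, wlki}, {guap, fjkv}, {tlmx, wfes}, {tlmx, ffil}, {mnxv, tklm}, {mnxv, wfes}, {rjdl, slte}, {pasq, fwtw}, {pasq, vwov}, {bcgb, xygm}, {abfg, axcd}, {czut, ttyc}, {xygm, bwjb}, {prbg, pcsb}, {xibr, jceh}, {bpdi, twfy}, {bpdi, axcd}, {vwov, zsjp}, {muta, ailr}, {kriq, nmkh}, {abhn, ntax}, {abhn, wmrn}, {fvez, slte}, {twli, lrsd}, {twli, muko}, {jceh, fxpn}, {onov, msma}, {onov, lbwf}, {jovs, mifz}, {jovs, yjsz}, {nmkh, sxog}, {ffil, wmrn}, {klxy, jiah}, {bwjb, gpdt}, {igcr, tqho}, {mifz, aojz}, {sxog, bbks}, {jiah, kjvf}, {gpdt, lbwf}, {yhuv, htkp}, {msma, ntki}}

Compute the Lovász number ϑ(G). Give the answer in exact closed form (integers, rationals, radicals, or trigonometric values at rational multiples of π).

91*cos(pi/91)/(cos(pi/91) + 1)

deg(otpg) = 2; N(otpg) = {tklm, ailr}.
N(gtmi) = {fwtw, fxpn}, |N(gtmi)| = 2.
Vertex prbg has 2 neighbors: tiby, pcsb.
N(pasq) = {fwtw, vwov}, |N(pasq)| = 2.
G on 91 vertices is 2-regular; the odd cycle C_{91}.
Distinct eigenvalues (to 6 d.p.): [2.0, 1.995235, 1.980961, 1.957247, 1.924206, 1.881995, 1.830816, 1.770912, 1.702569, 1.626112, 1.541906, 1.450353, 1.351887, 1.24698, 1.136129, 1.019865, 0.898741, 0.773333, 0.644241, 0.512078, 0.377475, 0.241073, 0.103523, -0.034521, -0.172401, -0.309459, -0.445042, -0.578504, -0.70921, -0.836536, -0.959875, -1.07864, -1.192265, -1.300208, -1.401955, -1.497021, -1.584954, -1.665333, -1.737776, -1.801938, -1.857512, -1.904235, -1.941884, -1.970278, -1.989283, -1.998808].
Lovász: ϑ = −91(-2*cos(pi/91))/(2+-(-1)*2*cos(pi/91)) = 91*cos(pi/91)/(cos(pi/91) + 1).
Numerically 45.486440.
Lovász sandwich 45 ≤ 91*cos(pi/91)/(cos(pi/91) + 1) ≤ 46: both strict.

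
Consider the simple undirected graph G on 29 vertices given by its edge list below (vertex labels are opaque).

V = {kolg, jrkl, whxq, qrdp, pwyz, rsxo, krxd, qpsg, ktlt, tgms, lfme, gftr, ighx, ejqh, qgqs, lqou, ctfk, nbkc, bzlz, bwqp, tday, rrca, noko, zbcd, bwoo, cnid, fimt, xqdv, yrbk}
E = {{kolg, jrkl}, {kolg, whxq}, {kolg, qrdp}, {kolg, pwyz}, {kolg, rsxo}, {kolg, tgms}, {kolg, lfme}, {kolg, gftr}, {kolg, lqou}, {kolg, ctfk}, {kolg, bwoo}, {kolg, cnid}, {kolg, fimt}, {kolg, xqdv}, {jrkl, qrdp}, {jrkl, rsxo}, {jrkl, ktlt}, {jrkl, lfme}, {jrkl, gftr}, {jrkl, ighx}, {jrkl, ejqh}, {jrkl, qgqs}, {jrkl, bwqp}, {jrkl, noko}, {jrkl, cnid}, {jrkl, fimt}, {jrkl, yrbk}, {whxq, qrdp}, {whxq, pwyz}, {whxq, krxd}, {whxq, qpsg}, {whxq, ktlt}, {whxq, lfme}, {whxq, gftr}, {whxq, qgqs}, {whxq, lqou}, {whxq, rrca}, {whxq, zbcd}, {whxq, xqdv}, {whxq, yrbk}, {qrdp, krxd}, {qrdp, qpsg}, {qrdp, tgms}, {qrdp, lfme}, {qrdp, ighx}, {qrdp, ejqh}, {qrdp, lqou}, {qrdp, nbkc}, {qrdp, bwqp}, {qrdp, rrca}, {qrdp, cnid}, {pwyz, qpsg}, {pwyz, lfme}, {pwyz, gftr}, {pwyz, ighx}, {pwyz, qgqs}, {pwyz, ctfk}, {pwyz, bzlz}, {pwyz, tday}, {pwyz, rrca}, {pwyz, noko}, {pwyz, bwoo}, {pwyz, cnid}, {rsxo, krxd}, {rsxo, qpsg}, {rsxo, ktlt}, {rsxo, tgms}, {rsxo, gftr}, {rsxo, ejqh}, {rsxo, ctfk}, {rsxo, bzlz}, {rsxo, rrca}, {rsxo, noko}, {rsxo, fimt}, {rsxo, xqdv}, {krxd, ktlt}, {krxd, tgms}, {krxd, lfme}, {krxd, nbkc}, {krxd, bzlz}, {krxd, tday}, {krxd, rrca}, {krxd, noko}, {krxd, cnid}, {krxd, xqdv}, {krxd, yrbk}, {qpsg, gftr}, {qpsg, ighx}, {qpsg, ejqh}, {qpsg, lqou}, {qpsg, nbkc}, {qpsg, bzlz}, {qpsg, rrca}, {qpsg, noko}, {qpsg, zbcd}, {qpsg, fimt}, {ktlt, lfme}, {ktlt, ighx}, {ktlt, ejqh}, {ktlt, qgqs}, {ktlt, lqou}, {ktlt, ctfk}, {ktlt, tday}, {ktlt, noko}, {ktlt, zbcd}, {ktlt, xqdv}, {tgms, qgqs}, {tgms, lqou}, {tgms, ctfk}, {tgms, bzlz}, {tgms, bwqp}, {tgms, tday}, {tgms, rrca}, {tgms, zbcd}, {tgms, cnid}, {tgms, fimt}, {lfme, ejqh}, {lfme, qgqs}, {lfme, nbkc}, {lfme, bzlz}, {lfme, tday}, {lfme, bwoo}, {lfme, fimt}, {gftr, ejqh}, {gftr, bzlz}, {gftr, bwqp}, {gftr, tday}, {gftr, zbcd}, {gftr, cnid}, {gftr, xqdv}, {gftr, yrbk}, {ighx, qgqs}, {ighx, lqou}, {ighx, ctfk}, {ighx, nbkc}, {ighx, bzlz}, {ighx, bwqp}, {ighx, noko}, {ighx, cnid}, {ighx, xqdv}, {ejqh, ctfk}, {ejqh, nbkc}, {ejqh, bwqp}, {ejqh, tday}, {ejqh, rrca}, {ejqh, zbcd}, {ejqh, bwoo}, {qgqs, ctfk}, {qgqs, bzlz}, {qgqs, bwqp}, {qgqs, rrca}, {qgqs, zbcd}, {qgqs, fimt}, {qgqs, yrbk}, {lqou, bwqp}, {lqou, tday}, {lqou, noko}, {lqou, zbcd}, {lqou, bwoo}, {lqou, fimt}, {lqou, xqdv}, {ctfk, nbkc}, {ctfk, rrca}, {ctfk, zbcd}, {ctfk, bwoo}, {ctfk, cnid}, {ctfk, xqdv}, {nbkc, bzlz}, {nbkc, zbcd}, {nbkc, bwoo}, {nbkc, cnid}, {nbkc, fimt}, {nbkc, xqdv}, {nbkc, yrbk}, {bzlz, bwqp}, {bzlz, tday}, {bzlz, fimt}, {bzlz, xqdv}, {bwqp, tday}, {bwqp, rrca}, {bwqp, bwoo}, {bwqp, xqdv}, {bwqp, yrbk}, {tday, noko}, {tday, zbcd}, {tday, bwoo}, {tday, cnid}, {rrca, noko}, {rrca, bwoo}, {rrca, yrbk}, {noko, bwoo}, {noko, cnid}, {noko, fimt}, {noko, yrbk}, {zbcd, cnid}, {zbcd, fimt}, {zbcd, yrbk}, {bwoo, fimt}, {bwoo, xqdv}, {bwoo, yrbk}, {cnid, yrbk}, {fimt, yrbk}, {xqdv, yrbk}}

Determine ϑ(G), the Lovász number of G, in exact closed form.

sqrt(29)

deg(fimt) = 14; N(fimt) = {kolg, jrkl, rsxo, qpsg, tgms, lfme, qgqs, lqou, nbkc, bzlz, noko, zbcd, bwoo, yrbk}.
Vertex ighx has 14 neighbors: jrkl, qrdp, pwyz, qpsg, ktlt, qgqs, lqou, ctfk, nbkc, bzlz, bwqp, noko, cnid, xqdv.
Vertex bwoo has 14 neighbors: kolg, pwyz, lfme, ejqh, lqou, ctfk, nbkc, bwqp, tday, rrca, noko, fimt, xqdv, yrbk.
deg(lfme) = 14; N(lfme) = {kolg, jrkl, whxq, qrdp, pwyz, krxd, ktlt, ejqh, qgqs, nbkc, bzlz, tday, bwoo, fimt}.
Regular of degree 14 on 29 vertices: Paley(29): SR with (k,λ,μ)=(14,6,7).
The 3 distinct eigenvalues: [14.0, 2.193, -3.193].
Lovász: ϑ = −29(-sqrt(29)/2 - 1/2)/(14+-(-sqrt(29)/2 - 1/2)) = sqrt(29).
Numerically 5.38516.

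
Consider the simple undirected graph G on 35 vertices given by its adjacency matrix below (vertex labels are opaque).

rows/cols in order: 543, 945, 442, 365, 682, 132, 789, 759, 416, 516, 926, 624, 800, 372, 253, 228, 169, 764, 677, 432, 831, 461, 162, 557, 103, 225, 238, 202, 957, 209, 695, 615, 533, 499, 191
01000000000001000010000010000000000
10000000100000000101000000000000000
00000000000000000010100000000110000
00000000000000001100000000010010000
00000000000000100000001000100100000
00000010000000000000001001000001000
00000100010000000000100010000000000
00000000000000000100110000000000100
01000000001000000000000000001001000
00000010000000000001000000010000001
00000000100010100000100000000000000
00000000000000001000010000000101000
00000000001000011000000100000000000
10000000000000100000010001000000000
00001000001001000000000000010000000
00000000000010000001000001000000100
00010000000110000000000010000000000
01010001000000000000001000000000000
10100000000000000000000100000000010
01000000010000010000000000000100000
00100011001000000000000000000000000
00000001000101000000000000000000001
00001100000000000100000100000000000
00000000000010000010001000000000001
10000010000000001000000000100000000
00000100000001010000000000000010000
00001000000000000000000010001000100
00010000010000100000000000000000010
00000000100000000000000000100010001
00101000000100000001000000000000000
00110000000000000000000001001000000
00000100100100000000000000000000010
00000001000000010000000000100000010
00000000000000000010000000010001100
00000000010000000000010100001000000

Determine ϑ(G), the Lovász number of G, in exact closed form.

deg(365) = 4; N(365) = {169, 764, 202, 695}.
deg(695) = 4; N(695) = {442, 365, 225, 957}.
N(202) = {365, 516, 253, 499}, |N(202)| = 4.
Vertex 132 has 4 neighbors: 789, 162, 225, 615.
Every vertex has degree 4 (N=35); this is K(7,3), the Kneser graph.
Distinct eigenvalues (to 3 d.p.): [4.0, 2.0, -1.0, -3.0].
With N=35: ϑ(G) = 35·(-1*(-3))/(4−(-3)) = 15.
≈ 15.000000000 (to 9 d.p.).

15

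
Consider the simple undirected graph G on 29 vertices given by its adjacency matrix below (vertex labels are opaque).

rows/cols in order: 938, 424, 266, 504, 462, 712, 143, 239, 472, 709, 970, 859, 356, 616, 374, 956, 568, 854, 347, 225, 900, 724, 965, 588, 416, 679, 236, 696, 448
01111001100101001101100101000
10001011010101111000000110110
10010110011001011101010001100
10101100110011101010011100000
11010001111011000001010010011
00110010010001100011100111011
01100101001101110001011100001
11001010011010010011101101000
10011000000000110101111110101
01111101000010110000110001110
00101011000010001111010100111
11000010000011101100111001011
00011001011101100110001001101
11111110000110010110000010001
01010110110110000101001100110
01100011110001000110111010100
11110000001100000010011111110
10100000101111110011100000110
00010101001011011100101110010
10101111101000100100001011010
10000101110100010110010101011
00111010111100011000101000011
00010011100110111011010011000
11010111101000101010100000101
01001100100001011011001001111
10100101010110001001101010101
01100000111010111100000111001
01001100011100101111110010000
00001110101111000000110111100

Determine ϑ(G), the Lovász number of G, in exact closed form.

sqrt(29)

Vertex 374 has 14 neighbors: 424, 504, 712, 143, 472, 709, 859, 356, 854, 225, 965, 588, 236, 696.
deg(696) = 14; N(696) = {424, 462, 712, 709, 970, 859, 374, 568, 854, 347, 225, 900, 724, 416}.
N(472) = {938, 504, 462, 374, 956, 854, 225, 900, 724, 965, 588, 416, 236, 448}, |N(472)| = 14.
N(424) = {938, 462, 143, 239, 709, 859, 616, 374, 956, 568, 588, 416, 236, 696}, |N(424)| = 14.
Every vertex has degree 14 (N=29); SR(29,14,6,7) — a Paley graph.
Distinct eigenvalues (to 3 d.p.): [14.0, 2.193, -3.193].
−29·(-sqrt(29)/2 - 1/2) / ((14)−(-sqrt(29)/2 - 1/2)) = sqrt(29) = ϑ(G).
= 5.38516… (decimal).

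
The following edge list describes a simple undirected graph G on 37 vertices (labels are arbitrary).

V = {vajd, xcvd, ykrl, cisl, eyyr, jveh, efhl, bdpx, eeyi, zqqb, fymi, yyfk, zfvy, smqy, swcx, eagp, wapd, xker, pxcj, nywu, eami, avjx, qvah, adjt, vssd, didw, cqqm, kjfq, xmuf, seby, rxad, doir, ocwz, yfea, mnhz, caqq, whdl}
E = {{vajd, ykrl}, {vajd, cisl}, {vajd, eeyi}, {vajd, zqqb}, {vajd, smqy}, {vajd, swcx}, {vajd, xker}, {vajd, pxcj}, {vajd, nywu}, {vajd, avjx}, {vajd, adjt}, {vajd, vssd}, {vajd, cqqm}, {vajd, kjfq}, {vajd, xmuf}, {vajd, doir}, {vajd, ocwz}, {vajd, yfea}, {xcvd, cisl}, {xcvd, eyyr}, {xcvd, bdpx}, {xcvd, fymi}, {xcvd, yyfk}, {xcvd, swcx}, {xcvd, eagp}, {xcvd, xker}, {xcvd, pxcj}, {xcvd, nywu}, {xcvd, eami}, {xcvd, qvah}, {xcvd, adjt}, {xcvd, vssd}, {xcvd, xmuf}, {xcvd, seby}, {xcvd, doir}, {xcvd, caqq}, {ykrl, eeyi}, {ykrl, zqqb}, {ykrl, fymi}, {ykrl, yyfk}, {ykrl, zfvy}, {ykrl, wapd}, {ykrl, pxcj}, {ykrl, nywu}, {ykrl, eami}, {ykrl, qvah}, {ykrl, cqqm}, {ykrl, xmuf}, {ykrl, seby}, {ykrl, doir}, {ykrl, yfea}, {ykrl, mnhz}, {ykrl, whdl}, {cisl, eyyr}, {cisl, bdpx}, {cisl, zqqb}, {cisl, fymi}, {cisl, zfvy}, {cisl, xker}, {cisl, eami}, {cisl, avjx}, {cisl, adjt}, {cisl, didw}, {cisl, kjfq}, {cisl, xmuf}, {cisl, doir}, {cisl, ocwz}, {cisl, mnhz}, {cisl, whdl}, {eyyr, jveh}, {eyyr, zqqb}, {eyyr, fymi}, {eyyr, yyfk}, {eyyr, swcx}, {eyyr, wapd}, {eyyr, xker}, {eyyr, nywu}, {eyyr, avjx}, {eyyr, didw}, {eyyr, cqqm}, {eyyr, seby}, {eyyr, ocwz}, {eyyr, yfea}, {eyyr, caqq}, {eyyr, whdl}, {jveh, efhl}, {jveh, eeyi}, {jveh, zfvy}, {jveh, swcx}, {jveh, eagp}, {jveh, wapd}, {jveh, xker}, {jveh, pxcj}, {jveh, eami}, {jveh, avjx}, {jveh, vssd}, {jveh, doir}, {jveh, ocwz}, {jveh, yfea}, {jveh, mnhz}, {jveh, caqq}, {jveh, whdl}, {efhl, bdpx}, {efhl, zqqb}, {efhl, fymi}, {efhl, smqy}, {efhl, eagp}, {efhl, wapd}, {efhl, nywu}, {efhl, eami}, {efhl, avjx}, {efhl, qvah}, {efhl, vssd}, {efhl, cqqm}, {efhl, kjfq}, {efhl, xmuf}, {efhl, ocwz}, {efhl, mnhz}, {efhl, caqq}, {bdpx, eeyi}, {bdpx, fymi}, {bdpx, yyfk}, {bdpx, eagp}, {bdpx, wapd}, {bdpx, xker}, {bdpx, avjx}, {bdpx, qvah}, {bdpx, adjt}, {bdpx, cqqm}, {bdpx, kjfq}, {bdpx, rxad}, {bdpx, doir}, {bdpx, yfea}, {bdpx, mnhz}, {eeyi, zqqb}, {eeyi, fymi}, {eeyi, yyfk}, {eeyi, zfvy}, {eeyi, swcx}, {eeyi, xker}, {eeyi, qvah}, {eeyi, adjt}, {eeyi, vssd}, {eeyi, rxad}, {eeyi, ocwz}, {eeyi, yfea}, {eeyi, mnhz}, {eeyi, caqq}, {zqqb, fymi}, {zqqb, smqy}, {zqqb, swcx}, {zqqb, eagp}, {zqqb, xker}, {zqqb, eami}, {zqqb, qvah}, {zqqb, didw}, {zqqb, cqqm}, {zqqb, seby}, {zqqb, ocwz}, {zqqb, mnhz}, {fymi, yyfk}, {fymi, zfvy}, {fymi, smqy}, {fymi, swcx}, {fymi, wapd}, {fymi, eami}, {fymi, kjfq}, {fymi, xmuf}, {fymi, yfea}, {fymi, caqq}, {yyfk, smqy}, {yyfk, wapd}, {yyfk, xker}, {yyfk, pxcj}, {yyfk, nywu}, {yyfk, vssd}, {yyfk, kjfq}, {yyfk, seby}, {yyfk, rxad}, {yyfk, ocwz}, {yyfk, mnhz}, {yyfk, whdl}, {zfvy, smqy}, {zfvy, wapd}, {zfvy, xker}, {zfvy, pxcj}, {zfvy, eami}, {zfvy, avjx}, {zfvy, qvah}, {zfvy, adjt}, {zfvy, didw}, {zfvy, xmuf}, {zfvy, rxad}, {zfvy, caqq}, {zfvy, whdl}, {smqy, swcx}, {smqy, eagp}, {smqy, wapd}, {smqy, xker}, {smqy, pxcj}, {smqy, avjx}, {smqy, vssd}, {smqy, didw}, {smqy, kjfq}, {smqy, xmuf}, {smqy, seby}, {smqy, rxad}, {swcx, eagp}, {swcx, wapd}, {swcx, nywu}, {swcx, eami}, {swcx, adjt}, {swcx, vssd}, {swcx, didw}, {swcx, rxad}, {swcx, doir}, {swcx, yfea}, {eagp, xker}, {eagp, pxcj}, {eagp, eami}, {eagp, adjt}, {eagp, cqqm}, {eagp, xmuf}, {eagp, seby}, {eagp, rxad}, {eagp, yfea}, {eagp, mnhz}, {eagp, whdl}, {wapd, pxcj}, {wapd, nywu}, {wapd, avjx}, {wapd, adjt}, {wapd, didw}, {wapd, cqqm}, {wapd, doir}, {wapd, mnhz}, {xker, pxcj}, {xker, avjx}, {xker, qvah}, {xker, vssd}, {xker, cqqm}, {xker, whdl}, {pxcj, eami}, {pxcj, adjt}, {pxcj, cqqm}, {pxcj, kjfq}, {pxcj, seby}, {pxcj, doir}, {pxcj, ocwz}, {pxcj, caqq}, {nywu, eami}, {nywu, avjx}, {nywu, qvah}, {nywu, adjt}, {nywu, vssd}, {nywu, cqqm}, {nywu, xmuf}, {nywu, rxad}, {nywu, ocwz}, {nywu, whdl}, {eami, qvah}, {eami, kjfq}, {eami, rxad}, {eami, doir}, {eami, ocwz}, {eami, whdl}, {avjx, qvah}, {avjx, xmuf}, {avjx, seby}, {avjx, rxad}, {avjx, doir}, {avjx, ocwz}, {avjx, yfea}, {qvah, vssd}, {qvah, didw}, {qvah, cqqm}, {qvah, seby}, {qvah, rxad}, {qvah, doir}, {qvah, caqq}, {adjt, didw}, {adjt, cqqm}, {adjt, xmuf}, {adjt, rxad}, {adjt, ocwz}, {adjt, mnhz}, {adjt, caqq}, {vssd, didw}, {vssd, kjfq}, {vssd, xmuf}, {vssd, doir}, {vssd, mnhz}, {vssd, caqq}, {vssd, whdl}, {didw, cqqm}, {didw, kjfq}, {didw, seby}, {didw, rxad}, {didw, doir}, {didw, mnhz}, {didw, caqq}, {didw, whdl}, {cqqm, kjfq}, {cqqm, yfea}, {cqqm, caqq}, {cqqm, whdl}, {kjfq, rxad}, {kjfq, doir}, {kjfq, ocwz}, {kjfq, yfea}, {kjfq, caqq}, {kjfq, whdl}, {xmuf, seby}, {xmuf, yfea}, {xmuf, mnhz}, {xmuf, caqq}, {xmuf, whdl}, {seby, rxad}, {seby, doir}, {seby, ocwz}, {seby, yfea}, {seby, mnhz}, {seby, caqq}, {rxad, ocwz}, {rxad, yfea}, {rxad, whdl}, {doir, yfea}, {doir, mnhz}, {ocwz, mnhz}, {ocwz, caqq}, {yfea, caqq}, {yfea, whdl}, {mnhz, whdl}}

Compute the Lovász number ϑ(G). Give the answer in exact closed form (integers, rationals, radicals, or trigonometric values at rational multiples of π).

sqrt(37)

deg(xcvd) = 18; N(xcvd) = {cisl, eyyr, bdpx, fymi, yyfk, swcx, eagp, xker, pxcj, nywu, eami, qvah, adjt, vssd, xmuf, seby, doir, caqq}.
Vertex nywu has 18 neighbors: vajd, xcvd, ykrl, eyyr, efhl, yyfk, swcx, wapd, eami, avjx, qvah, adjt, vssd, cqqm, xmuf, rxad, ocwz, whdl.
Vertex qvah has 18 neighbors: xcvd, ykrl, efhl, bdpx, eeyi, zqqb, zfvy, xker, nywu, eami, avjx, vssd, didw, cqqm, seby, rxad, doir, caqq.
N(pxcj) = {vajd, xcvd, ykrl, jveh, yyfk, zfvy, smqy, eagp, wapd, xker, eami, adjt, cqqm, kjfq, seby, doir, ocwz, caqq}, |N(pxcj)| = 18.
Regular of degree 18 on 37 vertices: strongly regular (37,18,8,9).
The 3 distinct eigenvalues: [18.0, 2.541381, -3.541381].
With N=37: ϑ(G) = 37·(-(-sqrt(37)/2 - 1/2))/(18−(-sqrt(37)/2 - 1/2)) = sqrt(37).
Numerically 6.082762530.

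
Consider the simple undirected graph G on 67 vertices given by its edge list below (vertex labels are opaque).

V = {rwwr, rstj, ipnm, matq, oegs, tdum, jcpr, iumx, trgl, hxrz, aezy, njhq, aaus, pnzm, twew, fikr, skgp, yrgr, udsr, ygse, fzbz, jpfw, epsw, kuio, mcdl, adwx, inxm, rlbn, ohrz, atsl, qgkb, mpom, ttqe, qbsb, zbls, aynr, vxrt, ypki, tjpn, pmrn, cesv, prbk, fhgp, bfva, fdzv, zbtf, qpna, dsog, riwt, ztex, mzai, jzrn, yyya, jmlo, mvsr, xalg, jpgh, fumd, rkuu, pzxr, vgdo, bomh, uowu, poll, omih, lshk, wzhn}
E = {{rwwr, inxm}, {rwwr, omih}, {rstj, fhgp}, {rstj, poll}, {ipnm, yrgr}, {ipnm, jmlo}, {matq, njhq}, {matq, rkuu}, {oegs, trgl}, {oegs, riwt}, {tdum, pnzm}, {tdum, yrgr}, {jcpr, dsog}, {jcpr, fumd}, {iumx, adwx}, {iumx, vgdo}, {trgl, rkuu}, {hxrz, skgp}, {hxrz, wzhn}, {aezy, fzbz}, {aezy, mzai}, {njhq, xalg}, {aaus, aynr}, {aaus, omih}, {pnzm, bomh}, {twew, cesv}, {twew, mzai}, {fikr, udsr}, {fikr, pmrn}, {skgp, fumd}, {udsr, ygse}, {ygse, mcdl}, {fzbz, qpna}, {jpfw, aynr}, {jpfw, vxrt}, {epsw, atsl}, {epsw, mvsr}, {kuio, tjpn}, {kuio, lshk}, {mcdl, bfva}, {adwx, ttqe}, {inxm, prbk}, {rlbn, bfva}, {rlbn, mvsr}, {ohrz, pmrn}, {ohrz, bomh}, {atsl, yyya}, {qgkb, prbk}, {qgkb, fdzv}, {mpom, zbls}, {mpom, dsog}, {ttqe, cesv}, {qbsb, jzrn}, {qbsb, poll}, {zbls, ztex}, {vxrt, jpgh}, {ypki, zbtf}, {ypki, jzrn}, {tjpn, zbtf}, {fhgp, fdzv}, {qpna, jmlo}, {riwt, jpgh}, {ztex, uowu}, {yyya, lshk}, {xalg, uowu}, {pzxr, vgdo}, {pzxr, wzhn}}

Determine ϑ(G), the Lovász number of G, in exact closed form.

Vertex rwwr has 2 neighbors: inxm, omih.
Vertex aaus has 2 neighbors: aynr, omih.
deg(udsr) = 2; N(udsr) = {fikr, ygse}.
deg(prbk) = 2; N(prbk) = {inxm, qgkb}.
deg(v) = 2 for all v (|V|=67); a single 67-cycle (edge-transitive).
Distinct eigenvalues (to 5 d.p.): [2.0, 1.99121, 1.96493, 1.92137, 1.86093, 1.78414, 1.69166, 1.58432, 1.46306, 1.32894, 1.18314, 1.02695, 0.86173, 0.68893, 0.51009, 0.32675, 0.14055, -0.04689, -0.23391, -0.41888, -0.60017, -0.77618, -0.94538, -1.10626, -1.25743, -1.39754, -1.52537, -1.6398, -1.73981, -1.82454, -1.89323, -1.94529, -1.98025, -1.9978].
Lovász (edge-transitive): ϑ = −67·(-2*cos(pi/67))/((2)−(-2*cos(pi/67))) = 67*cos(pi/67)/(cos(pi/67) + 1).
= 33.4815798… (decimal).
α=33, χ(Ḡ)=34; ϑ=67*cos(pi/67)/(cos(pi/67) + 1) lies between (both strict).

67*cos(pi/67)/(cos(pi/67) + 1)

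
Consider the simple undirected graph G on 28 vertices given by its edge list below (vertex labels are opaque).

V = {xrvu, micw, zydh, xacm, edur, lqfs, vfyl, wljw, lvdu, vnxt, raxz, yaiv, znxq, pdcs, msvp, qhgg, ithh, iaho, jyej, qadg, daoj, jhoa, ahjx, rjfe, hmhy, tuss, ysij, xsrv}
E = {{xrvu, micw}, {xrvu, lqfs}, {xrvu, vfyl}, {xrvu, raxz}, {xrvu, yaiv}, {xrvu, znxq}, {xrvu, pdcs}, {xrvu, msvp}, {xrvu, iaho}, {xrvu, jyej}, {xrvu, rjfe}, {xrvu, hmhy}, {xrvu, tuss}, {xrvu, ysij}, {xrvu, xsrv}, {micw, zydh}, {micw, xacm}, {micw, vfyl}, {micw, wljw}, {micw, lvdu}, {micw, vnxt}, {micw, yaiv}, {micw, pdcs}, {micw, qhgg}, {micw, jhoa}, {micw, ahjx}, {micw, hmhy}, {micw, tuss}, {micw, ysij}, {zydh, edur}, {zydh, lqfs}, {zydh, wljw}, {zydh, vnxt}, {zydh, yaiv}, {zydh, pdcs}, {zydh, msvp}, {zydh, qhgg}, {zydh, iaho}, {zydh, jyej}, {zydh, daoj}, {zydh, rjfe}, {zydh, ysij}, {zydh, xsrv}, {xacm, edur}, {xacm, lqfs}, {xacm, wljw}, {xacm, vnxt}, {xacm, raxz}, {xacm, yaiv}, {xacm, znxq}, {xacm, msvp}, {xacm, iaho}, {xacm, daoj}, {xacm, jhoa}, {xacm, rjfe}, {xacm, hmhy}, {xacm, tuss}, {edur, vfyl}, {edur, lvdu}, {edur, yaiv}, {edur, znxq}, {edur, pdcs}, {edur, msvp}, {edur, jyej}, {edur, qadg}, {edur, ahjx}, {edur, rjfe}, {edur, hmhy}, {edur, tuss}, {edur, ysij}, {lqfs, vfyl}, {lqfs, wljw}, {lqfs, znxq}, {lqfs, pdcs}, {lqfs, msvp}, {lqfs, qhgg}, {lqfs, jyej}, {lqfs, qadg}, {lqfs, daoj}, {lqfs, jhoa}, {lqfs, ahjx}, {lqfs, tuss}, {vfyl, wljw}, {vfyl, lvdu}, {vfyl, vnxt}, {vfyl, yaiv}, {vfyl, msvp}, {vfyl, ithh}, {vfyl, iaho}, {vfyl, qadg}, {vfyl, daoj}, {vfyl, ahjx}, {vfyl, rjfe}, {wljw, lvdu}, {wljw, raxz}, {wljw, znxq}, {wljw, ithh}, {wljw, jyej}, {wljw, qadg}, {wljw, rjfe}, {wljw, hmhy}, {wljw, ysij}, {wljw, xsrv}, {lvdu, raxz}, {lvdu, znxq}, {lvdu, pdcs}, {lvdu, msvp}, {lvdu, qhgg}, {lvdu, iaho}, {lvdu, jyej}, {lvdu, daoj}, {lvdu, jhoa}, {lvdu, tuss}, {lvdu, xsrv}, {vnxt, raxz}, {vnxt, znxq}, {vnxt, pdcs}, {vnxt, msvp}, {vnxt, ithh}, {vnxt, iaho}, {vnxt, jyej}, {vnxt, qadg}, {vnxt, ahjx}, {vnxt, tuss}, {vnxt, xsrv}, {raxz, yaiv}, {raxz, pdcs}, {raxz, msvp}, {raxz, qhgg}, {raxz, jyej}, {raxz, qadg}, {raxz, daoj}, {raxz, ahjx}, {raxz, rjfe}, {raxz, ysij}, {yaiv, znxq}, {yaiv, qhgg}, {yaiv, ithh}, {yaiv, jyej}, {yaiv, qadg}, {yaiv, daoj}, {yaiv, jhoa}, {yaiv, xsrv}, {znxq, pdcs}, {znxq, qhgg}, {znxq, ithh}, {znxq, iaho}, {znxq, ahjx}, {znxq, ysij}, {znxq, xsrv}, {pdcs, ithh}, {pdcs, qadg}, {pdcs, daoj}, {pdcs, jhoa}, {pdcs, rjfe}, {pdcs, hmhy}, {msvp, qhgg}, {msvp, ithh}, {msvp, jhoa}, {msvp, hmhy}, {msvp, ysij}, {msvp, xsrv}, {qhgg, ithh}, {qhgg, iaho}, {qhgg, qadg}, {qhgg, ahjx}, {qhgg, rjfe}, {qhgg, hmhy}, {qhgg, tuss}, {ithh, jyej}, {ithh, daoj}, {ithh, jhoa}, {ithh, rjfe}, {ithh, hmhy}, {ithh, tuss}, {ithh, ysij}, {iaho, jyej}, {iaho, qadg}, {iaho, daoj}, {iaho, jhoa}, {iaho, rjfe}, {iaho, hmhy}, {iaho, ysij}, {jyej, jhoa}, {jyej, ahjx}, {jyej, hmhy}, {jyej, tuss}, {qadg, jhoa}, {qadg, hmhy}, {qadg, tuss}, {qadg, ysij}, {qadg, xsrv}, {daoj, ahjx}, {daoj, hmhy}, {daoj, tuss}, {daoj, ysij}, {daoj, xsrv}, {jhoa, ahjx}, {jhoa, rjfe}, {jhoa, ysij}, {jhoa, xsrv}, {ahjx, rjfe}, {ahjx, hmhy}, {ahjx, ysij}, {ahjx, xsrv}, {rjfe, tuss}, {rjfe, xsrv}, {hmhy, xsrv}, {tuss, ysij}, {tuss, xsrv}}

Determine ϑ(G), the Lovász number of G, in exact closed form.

7

Vertex lvdu has 15 neighbors: micw, edur, vfyl, wljw, raxz, znxq, pdcs, msvp, qhgg, iaho, jyej, daoj, jhoa, tuss, xsrv.
deg(iaho) = 15; N(iaho) = {xrvu, zydh, xacm, vfyl, lvdu, vnxt, znxq, qhgg, jyej, qadg, daoj, jhoa, rjfe, hmhy, ysij}.
Vertex xrvu has 15 neighbors: micw, lqfs, vfyl, raxz, yaiv, znxq, pdcs, msvp, iaho, jyej, rjfe, hmhy, tuss, ysij, xsrv.
Vertex qadg has 15 neighbors: edur, lqfs, vfyl, wljw, vnxt, raxz, yaiv, pdcs, qhgg, iaho, jhoa, hmhy, tuss, ysij, xsrv.
15-regular, N=28; this is K(8,2), the Kneser graph.
spec(A) ≈ [15.0, 1.0, -5.0] (distinct, 4 d.p.).
−28·(-5) / ((15)−(-5)) = 7 = ϑ(G).
= 7.000000000… (decimal).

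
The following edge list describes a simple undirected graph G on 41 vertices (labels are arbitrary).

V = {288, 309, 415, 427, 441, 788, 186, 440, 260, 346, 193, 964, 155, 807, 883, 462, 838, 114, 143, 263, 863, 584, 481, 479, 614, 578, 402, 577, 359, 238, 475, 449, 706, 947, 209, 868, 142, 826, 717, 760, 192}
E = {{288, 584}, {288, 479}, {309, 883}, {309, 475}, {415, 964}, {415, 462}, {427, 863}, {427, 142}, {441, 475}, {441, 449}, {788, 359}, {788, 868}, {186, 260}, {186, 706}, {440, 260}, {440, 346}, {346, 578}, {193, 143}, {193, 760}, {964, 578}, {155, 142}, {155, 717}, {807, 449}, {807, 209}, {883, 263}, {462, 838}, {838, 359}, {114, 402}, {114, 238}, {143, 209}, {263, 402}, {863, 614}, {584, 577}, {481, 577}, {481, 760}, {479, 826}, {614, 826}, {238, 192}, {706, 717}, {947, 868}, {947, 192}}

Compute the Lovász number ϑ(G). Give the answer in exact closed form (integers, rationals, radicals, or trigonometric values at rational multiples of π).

N(260) = {186, 440}, |N(260)| = 2.
N(359) = {788, 838}, |N(359)| = 2.
deg(760) = 2; N(760) = {193, 481}.
Vertex 402 has 2 neighbors: 114, 263.
G on 41 vertices is 2-regular; this is C_{41}, the 41-cycle.
The 21 distinct eigenvalues: [2.0, 1.97656, 1.90679, 1.79233, 1.63586, 1.44104, 1.21245, 0.95544, 0.67603, 0.38078, 0.07661, -0.22937, -0.52996, -0.81814, -1.08714, -1.33065, -1.54298, -1.71914, -1.855, -1.94739, -1.99413].
Lovász (edge-transitive): ϑ = −41·(-2*cos(pi/41))/((2)−(-2*cos(pi/41))) = 41*cos(pi/41)/(cos(pi/41) + 1).
ϑ(G) ≈ 20.4698803.
20 ≤ 41*cos(pi/41)/(cos(pi/41) + 1) ≤ 21: both strict.

41*cos(pi/41)/(cos(pi/41) + 1)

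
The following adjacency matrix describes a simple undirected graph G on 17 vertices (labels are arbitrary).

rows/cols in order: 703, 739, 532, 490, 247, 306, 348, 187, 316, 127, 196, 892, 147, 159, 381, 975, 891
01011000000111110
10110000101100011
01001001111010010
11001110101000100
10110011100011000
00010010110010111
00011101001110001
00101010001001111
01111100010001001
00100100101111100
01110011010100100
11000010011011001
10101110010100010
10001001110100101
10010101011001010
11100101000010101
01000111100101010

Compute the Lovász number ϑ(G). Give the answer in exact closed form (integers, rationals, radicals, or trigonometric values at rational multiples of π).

Vertex 306 has 8 neighbors: 490, 348, 316, 127, 147, 381, 975, 891.
deg(159) = 8; N(159) = {703, 247, 187, 316, 127, 892, 381, 891}.
Vertex 247 has 8 neighbors: 703, 532, 490, 348, 187, 316, 147, 159.
Vertex 316 has 8 neighbors: 739, 532, 490, 247, 306, 127, 159, 891.
deg(v) = 8 for all v (|V|=17); Paley(17): SR with (k,λ,μ)=(8,3,4).
A has 3 distinct eigenvalues ≈ [8.0, 1.56155, -2.56155].
λ_max=8, λ_min=-sqrt(17)/2 - 1/2; ϑ = −17·λ_min/(λ_max−λ_min) = sqrt(17).
≈ 4.1231056 (to 7 d.p.).

sqrt(17)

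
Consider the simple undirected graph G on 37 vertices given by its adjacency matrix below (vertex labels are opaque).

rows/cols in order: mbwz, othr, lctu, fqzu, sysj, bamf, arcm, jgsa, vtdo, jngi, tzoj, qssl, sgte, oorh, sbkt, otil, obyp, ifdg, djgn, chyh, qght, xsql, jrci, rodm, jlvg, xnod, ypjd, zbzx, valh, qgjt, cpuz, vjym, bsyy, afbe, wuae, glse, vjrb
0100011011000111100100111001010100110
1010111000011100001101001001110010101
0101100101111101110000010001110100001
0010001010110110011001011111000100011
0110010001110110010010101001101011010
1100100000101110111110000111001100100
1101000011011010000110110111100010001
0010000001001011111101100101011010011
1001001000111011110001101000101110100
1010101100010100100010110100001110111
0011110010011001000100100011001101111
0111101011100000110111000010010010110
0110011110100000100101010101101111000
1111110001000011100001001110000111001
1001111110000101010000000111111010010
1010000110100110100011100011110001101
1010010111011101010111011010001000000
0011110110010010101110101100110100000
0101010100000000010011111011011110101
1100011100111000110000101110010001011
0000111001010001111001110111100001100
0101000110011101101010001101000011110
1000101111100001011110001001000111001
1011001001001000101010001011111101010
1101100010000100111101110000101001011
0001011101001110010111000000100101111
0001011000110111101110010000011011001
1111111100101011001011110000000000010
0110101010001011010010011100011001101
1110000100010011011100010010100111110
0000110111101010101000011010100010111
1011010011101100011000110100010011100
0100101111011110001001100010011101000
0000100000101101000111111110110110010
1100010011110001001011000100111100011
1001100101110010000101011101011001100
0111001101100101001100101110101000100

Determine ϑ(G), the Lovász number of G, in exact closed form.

deg(xnod) = 18; N(xnod) = {fqzu, bamf, arcm, jgsa, jngi, sgte, oorh, sbkt, ifdg, chyh, qght, xsql, valh, vjym, afbe, wuae, glse, vjrb}.
N(jlvg) = {mbwz, othr, fqzu, sysj, vtdo, oorh, obyp, ifdg, djgn, chyh, xsql, jrci, rodm, valh, cpuz, afbe, glse, vjrb}, |N(jlvg)| = 18.
N(othr) = {mbwz, lctu, sysj, bamf, arcm, qssl, sgte, oorh, djgn, chyh, xsql, jlvg, zbzx, valh, qgjt, bsyy, wuae, vjrb}, |N(othr)| = 18.
Vertex lctu has 18 neighbors: othr, fqzu, sysj, jgsa, jngi, tzoj, qssl, sgte, oorh, otil, obyp, ifdg, rodm, zbzx, valh, qgjt, vjym, vjrb.
18-regular, N=37; strongly regular (37,18,8,9).
A has 3 distinct eigenvalues ≈ [18.0, 2.54138, -3.54138].
Lovász (edge-transitive): ϑ = −37·(-sqrt(37)/2 - 1/2)/((18)−(-sqrt(37)/2 - 1/2)) = sqrt(37).
= 6.08276253… (decimal).

sqrt(37)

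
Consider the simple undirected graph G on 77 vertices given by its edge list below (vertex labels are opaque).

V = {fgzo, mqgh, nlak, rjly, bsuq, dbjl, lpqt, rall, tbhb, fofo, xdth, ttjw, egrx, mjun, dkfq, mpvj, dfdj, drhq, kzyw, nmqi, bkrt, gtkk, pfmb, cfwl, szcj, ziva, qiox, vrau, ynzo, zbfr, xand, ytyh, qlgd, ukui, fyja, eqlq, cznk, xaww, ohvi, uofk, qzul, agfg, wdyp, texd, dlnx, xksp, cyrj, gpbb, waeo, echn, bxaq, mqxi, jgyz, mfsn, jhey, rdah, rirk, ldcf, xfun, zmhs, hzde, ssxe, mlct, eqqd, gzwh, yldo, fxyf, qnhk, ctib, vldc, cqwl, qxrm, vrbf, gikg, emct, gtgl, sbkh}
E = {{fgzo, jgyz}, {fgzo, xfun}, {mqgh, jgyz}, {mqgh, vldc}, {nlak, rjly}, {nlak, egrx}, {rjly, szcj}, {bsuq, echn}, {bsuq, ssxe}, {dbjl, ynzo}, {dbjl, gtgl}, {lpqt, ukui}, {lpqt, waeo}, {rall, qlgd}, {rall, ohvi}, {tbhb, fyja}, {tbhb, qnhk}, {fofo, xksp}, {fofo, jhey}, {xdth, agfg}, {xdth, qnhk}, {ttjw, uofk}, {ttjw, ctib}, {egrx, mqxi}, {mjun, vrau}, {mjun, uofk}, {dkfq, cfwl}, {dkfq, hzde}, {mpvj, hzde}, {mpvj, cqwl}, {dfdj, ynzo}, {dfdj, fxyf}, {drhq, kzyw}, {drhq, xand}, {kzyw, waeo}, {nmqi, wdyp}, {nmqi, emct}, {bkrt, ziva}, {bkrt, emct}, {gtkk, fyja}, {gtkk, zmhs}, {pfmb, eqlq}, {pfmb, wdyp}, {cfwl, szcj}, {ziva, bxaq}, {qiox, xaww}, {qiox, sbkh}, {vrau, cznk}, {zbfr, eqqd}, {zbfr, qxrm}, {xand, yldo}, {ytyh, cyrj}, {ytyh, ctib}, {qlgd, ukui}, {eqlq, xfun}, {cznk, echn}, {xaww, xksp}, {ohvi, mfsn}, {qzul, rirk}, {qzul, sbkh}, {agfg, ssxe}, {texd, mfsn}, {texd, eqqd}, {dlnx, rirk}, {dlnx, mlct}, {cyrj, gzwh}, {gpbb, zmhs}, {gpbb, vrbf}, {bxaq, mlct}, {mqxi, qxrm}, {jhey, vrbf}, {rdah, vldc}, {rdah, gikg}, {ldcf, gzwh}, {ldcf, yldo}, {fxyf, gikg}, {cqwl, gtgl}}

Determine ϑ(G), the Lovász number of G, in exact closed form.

N(dbjl) = {ynzo, gtgl}, |N(dbjl)| = 2.
Vertex xksp has 2 neighbors: fofo, xaww.
Vertex dkfq has 2 neighbors: cfwl, hzde.
Vertex echn has 2 neighbors: bsuq, cznk.
Regular of degree 2 on 77 vertices: this is C_{77}, the 77-cycle.
spec(A) ≈ [2.0, 1.993345, 1.973425, 1.940372, 1.894406, 1.835833, 1.765043, 1.682507, 1.588774, 1.484468, 1.370283, 1.24698, 1.115377, 0.976352, 0.83083, 0.679779, 0.524203, 0.36514, 0.203646, 0.040797, -0.122323, -0.28463, -0.445042, -0.602492, -0.755933, -0.904344, -1.046736, -1.182162, -1.309721, -1.428565, -1.537901, -1.637003, -1.725211, -1.801938, -1.866673, -1.918986, -1.958528, -1.985037, -1.998336] (distinct, 6 d.p.).
λ_max=2, λ_min=-2*cos(pi/77); ϑ = −77·λ_min/(λ_max−λ_min) = 77*cos(pi/77)/(cos(pi/77) + 1).
ϑ(G) ≈ 38.4839735.
Check 38 ≤ 77*cos(pi/77)/(cos(pi/77) + 1) ≤ 39: both strict.

77*cos(pi/77)/(cos(pi/77) + 1)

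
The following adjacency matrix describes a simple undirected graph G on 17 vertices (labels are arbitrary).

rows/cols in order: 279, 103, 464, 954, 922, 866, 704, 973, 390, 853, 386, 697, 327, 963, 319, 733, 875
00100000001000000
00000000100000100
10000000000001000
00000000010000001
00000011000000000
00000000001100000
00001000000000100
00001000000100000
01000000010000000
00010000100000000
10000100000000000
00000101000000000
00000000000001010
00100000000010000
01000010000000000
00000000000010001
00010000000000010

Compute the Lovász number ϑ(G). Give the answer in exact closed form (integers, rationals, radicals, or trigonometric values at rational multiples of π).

17*cos(pi/17)/(cos(pi/17) + 1)

deg(390) = 2; N(390) = {103, 853}.
Vertex 464 has 2 neighbors: 279, 963.
Vertex 866 has 2 neighbors: 386, 697.
Vertex 875 has 2 neighbors: 954, 733.
2-regular, N=17; connected 2-regular on 17 ⇒ C_{17}.
spec(A) ≈ [2.0, 1.86494, 1.47802, 0.89148, 0.18454, -0.54733, -1.20527, -1.70043, -1.96595] (distinct, 5 d.p.).
Lovász (edge-transitive): ϑ = −17·(-2*cos(pi/17))/((2)−(-2*cos(pi/17))) = 17*cos(pi/17)/(cos(pi/17) + 1).
ϑ(G) ≈ 8.427014314.
α=8, χ(Ḡ)=9; ϑ=17*cos(pi/17)/(cos(pi/17) + 1) lies between (both strict).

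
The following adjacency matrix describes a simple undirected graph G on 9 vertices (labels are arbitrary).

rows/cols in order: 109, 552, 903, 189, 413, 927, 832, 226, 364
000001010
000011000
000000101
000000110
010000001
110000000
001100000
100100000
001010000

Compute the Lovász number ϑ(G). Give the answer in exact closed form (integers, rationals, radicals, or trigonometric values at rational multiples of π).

deg(413) = 2; N(413) = {552, 364}.
Vertex 364 has 2 neighbors: 903, 413.
deg(552) = 2; N(552) = {413, 927}.
deg(109) = 2; N(109) = {927, 226}.
deg(v) = 2 for all v (|V|=9); a single 9-cycle (edge-transitive).
Distinct eigenvalues (to 3 d.p.): [2.0, 1.532, 0.347, -1.0, -1.879].
−9·(-2*cos(pi/9)) / ((2)−(-2*cos(pi/9))) = 9*cos(pi/9)/(cos(pi/9) + 1) = ϑ(G).
ϑ(G) ≈ 4.360090.
Sandwich: α(G)=4 ≤ ϑ(G)=9*cos(pi/9)/(cos(pi/9) + 1) ≤ χ(Ḡ)=5 (both strict).

9*cos(pi/9)/(cos(pi/9) + 1)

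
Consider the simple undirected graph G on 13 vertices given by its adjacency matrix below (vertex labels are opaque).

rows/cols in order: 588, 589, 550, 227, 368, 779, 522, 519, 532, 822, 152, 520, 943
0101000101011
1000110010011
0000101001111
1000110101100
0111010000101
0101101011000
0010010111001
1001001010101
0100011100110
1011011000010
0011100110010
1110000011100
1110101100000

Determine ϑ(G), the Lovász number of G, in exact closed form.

sqrt(13)

N(822) = {588, 550, 227, 779, 522, 520}, |N(822)| = 6.
Vertex 779 has 6 neighbors: 589, 227, 368, 522, 532, 822.
deg(152) = 6; N(152) = {550, 227, 368, 519, 532, 520}.
Vertex 589 has 6 neighbors: 588, 368, 779, 532, 520, 943.
deg(v) = 6 for all v (|V|=13); SR(13,6,2,3) — a Paley graph.
A has 3 distinct eigenvalues ≈ [6.0, 1.30278, -2.30278].
ϑ = −N·λ_min/(λ_max−λ_min) = −13·(-sqrt(13)/2 - 1/2)/(6−(-sqrt(13)/2 - 1/2)) = sqrt(13).
= 3.6055513… (decimal).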